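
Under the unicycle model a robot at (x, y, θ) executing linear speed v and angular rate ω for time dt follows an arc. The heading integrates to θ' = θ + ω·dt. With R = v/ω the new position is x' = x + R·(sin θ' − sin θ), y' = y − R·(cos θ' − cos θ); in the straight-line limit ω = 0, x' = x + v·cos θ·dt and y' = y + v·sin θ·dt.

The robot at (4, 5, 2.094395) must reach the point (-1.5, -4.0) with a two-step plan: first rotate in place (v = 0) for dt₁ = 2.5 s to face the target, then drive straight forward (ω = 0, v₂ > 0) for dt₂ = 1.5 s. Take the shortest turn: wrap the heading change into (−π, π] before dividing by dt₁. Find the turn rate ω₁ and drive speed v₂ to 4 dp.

heading to target = atan2(-4−5, -1.5−4) = -2.1193
Δθ = wrap(-2.1193 − 2.0944) = 2.0694; ω₁ = Δθ/dt₁ = 0.8278
distance = √((-1.5−4)² + (-4−5)²) = 10.5475; v₂ = distance/dt₂ = 7.0317

ω₁ = 0.8278, v₂ = 7.0317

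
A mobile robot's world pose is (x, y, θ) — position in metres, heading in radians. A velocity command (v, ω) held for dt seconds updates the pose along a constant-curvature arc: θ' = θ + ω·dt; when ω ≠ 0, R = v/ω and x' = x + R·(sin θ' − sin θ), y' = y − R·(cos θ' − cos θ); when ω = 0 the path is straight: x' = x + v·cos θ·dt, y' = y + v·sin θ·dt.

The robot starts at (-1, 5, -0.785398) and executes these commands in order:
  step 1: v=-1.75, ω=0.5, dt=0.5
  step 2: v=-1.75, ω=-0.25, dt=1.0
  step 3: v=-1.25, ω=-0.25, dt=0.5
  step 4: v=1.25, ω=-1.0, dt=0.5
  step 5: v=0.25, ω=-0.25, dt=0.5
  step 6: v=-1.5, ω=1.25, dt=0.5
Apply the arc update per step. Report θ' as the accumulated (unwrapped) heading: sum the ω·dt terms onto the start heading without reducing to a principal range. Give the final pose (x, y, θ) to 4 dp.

(-3.4735, 7.0766, -0.9104)

step 1: θ'=-0.5354 (R=-3.5000) → pose (-1.6892, 5.5354, -0.5354)
step 2: θ'=-0.7854 (R=7.0000) → pose (-3.0677, 6.6061, -0.7854)
step 3: θ'=-0.9104 (R=5.0000) → pose (-3.4809, 7.0744, -0.9104)
step 4: θ'=-1.4104 (R=-1.2500) → pose (-3.2341, 6.5073, -1.4104)
step 5: θ'=-1.5354 (R=-1.0000) → pose (-3.2219, 6.3830, -1.5354)
step 6: θ'=-0.9104 (R=-1.2000) → pose (-3.4735, 7.0766, -0.9104)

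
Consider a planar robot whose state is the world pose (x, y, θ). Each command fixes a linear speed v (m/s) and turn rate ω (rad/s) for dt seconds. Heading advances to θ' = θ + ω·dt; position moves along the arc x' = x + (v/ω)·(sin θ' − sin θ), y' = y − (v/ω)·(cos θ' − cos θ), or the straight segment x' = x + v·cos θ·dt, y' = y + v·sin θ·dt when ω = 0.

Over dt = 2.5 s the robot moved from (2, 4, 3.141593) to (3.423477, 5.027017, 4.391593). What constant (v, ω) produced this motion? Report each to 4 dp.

Δθ = 4.391593 − 3.141593 = 1.250000
ω = Δθ/dt = 1.250000/2.5 = 0.5000
R = Δx/(sin θ' − sin θ) = -1.5000
v = R·ω = -1.5000·0.5000 = -0.7500

v = -0.7500, ω = 0.5000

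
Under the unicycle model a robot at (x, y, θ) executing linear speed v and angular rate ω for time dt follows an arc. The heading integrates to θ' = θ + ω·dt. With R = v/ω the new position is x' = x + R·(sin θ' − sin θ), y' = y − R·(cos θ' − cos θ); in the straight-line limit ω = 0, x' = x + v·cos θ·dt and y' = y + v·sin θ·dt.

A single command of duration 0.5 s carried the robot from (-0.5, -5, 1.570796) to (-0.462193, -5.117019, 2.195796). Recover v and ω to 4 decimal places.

v = -0.2500, ω = 1.2500

Δθ = 2.195796 − 1.570796 = 0.625000
ω = Δθ/dt = 0.625000/0.5 = 1.2500
R = −Δy/(cos θ' − cos θ) = -0.2000
v = R·ω = -0.2000·1.2500 = -0.2500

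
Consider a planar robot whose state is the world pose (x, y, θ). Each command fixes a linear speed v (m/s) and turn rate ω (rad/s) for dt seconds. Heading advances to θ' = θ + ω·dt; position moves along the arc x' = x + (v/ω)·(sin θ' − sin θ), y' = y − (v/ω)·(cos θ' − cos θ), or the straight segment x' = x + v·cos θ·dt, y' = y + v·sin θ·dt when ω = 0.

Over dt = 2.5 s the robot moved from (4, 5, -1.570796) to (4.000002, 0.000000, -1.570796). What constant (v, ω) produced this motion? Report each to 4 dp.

v = 2.0000, ω = 0.0000

Δθ = -1.570796 − -1.570796 = 0.000000
ω = Δθ/dt = 0.000000/2.5 = 0.0000
ω = 0 → v = (Δx·cos θ + Δy·sin θ)/dt = 2.0000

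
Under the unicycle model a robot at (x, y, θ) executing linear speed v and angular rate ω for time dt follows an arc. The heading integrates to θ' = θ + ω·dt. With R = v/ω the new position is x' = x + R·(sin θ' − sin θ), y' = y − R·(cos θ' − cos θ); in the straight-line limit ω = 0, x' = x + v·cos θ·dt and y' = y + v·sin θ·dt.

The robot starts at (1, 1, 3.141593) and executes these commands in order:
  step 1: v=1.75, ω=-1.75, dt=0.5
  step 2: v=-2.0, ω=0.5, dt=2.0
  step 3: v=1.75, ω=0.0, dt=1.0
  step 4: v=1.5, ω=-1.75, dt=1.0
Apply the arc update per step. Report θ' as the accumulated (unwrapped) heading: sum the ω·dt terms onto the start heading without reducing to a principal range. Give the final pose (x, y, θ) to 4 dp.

(1.1022, 0.6329, 1.5166)

step 1: θ'=2.2666 (R=-1.0000) → pose (0.2325, 1.3590, 2.2666)
step 2: θ'=3.2666 (R=-4.0000) → pose (3.8013, -0.0458, 3.2666)
step 3: θ'=3.2666 (straight) → pose (2.0650, -0.2640, 3.2666)
step 4: θ'=1.5166 (R=-0.8571) → pose (1.1022, 0.6329, 1.5166)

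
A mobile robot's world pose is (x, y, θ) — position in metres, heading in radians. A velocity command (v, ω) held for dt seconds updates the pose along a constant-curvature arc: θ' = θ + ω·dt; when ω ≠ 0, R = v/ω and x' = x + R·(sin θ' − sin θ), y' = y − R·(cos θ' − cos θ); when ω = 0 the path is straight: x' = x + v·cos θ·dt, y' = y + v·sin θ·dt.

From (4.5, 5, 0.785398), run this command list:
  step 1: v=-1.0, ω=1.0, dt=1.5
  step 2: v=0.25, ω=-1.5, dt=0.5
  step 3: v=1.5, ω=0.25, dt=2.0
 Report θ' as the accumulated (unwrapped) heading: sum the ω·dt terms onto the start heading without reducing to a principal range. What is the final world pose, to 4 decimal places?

step 1: θ'=2.2854 (R=-1.0000) → pose (4.4518, 3.6376, 2.2854)
step 2: θ'=1.5354 (R=-0.1667) → pose (4.4111, 3.7527, 1.5354)
step 3: θ'=2.0354 (R=6.0000) → pose (3.7788, 6.6534, 2.0354)

(3.7788, 6.6534, 2.0354)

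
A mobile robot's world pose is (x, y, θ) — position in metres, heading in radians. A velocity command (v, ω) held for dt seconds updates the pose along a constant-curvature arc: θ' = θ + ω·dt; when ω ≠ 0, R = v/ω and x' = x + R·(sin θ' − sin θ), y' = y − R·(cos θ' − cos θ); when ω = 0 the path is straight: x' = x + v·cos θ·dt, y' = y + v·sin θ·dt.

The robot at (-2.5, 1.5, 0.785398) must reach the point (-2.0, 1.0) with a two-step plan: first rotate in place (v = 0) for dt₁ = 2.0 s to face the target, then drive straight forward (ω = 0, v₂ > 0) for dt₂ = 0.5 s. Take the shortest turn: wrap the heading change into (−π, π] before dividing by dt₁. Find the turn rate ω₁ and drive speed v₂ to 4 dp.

heading to target = atan2(1−1.5, -2−-2.5) = -0.7854
Δθ = wrap(-0.7854 − 0.7854) = -1.5708; ω₁ = Δθ/dt₁ = -0.7854
distance = √((-2−-2.5)² + (1−1.5)²) = 0.7071; v₂ = distance/dt₂ = 1.4142

ω₁ = -0.7854, v₂ = 1.4142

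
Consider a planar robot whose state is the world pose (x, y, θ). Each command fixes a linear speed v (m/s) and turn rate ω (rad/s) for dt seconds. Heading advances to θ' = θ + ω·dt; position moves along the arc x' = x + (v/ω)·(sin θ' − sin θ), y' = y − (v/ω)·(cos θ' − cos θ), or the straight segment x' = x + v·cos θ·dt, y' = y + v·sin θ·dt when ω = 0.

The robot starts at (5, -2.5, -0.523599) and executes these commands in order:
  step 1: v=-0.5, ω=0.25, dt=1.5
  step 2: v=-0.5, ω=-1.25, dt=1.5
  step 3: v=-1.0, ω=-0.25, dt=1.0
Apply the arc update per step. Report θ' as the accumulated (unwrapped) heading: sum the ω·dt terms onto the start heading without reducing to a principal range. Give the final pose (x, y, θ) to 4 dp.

step 1: θ'=-0.1486 (R=-2.0000) → pose (4.2961, -2.2541, -0.1486)
step 2: θ'=-2.0236 (R=0.4000) → pose (3.9956, -1.6835, -2.0236)
step 3: θ'=-2.2736 (R=4.0000) → pose (4.5404, -0.8480, -2.2736)

(4.5404, -0.8480, -2.2736)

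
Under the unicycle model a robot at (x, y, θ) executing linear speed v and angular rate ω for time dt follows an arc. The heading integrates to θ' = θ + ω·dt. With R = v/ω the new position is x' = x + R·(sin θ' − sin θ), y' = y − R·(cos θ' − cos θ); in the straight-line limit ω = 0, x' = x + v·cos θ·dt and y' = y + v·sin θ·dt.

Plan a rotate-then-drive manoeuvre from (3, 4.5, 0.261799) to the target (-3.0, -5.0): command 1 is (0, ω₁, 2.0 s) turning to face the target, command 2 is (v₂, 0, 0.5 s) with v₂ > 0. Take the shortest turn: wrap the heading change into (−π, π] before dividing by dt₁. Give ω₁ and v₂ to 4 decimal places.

heading to target = atan2(-5−4.5, -3−3) = -2.1341
Δθ = wrap(-2.1341 − 0.2618) = -2.3959; ω₁ = Δθ/dt₁ = -1.1980
distance = √((-3−3)² + (-5−4.5)²) = 11.2361; v₂ = distance/dt₂ = 22.4722

ω₁ = -1.1980, v₂ = 22.4722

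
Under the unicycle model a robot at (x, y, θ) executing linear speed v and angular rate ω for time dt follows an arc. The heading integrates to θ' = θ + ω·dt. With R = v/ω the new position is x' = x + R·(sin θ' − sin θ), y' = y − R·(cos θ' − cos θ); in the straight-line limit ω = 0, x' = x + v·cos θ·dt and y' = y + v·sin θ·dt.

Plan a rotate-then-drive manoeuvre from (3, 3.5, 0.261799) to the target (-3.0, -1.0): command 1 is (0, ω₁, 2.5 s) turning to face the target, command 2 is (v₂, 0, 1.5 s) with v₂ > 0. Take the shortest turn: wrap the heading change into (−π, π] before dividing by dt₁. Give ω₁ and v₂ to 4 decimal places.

ω₁ = -1.1040, v₂ = 5.0000

heading to target = atan2(-1−3.5, -3−3) = -2.4981
Δθ = wrap(-2.4981 − 0.2618) = -2.7599; ω₁ = Δθ/dt₁ = -1.1040
distance = √((-3−3)² + (-1−3.5)²) = 7.5000; v₂ = distance/dt₂ = 5.0000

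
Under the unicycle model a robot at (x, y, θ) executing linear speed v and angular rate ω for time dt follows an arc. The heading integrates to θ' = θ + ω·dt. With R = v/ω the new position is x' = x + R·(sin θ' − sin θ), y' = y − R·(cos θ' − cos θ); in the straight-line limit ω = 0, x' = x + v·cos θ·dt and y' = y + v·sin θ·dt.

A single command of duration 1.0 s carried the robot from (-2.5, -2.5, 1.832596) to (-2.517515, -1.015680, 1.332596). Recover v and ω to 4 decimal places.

v = 1.5000, ω = -0.5000

Δθ = 1.332596 − 1.832596 = -0.500000
ω = Δθ/dt = -0.500000/1.0 = -0.5000
R = −Δy/(cos θ' − cos θ) = -3.0000
v = R·ω = -3.0000·-0.5000 = 1.5000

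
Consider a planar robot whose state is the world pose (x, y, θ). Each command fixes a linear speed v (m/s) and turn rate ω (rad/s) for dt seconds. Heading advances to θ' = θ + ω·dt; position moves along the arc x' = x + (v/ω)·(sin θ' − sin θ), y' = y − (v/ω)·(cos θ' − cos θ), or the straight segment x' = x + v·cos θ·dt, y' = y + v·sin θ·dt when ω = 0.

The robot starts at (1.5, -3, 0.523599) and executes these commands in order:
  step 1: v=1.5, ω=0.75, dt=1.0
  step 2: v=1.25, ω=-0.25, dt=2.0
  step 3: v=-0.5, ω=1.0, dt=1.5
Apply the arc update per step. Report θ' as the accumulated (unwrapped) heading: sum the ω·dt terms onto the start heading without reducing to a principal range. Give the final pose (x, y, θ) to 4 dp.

(3.6674, -0.4217, 2.2736)

step 1: θ'=1.2736 (R=2.0000) → pose (2.4123, -1.8536, 1.2736)
step 2: θ'=0.7736 (R=-5.0000) → pose (3.6996, 0.2592, 0.7736)
step 3: θ'=2.2736 (R=-0.5000) → pose (3.6674, -0.4217, 2.2736)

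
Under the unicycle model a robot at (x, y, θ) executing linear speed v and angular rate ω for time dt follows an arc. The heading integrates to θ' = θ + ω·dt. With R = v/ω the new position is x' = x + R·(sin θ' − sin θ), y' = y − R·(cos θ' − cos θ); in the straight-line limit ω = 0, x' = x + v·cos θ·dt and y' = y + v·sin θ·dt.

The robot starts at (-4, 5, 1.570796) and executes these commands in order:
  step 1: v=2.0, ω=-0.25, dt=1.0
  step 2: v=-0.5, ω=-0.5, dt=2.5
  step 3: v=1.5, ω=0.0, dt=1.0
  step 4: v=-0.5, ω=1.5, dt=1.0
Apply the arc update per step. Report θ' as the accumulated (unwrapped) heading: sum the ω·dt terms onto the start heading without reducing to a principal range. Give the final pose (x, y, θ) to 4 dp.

(-3.4630, 6.0027, 1.5708)

step 1: θ'=1.3208 (R=-8.0000) → pose (-3.7513, 6.9792, 1.3208)
step 2: θ'=0.0708 (R=1.0000) → pose (-4.6495, 6.2291, 0.0708)
step 3: θ'=0.0708 (straight) → pose (-3.1532, 6.3352, 0.0708)
step 4: θ'=1.5708 (R=-0.3333) → pose (-3.4630, 6.0027, 1.5708)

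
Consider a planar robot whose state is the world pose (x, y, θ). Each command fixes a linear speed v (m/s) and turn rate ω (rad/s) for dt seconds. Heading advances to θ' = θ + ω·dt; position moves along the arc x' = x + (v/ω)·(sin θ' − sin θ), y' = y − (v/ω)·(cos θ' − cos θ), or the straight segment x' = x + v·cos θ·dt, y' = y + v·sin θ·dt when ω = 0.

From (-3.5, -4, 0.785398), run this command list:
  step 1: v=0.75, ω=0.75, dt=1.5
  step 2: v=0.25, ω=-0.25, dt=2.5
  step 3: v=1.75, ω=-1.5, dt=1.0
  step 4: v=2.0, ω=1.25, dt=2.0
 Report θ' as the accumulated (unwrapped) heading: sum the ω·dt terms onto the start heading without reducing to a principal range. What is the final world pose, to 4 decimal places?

step 1: θ'=1.9104 (R=1.0000) → pose (-3.2642, -2.9598, 1.9104)
step 2: θ'=1.2854 (R=-1.0000) → pose (-3.2809, -2.3451, 1.2854)
step 3: θ'=-0.2146 (R=-1.1667) → pose (-1.9130, -1.5337, -0.2146)
step 4: θ'=2.2854 (R=1.6000) → pose (-0.3637, 1.0781, 2.2854)

(-0.3637, 1.0781, 2.2854)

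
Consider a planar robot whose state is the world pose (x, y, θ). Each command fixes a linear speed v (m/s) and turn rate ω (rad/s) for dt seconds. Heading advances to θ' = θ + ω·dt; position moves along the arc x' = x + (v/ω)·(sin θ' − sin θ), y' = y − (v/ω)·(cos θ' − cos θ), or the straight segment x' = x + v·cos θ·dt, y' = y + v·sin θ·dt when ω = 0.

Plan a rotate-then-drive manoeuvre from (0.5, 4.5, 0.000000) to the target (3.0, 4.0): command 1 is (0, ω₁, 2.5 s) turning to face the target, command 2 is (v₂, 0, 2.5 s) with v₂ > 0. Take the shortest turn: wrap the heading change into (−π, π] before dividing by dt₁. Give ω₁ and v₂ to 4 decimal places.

ω₁ = -0.0790, v₂ = 1.0198

heading to target = atan2(4−4.5, 3−0.5) = -0.1974
Δθ = wrap(-0.1974 − 0.0000) = -0.1974; ω₁ = Δθ/dt₁ = -0.0790
distance = √((3−0.5)² + (4−4.5)²) = 2.5495; v₂ = distance/dt₂ = 1.0198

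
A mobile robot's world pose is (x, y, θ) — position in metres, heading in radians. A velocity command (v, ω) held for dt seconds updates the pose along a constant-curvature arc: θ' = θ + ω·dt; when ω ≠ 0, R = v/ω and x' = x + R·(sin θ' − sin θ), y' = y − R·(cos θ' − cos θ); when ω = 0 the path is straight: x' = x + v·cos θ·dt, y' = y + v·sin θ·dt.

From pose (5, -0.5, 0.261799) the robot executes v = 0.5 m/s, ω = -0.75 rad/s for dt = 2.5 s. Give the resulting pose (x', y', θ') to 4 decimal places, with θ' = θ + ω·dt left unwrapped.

θ' = 0.2618 + -0.75·2.5 = -1.6132
R = v/ω = 0.5/-0.75 = -0.6667
x' = 5 + -0.6667·(sin -1.6132 − sin 0.2618) = 5.8386
y' = -0.5 − -0.6667·(cos -1.6132 − cos 0.2618) = -1.1722

(5.8386, -1.1722, -1.6132)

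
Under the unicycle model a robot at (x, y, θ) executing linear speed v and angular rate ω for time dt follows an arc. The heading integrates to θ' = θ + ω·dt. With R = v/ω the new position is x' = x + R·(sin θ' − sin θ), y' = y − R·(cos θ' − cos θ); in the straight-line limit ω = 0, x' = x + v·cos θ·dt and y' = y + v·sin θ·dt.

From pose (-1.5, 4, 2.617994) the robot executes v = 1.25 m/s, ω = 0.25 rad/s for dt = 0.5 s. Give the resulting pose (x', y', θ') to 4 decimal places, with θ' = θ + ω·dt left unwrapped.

θ' = 2.6180 + 0.25·0.5 = 2.7430
R = v/ω = 1.25/0.25 = 5.0000
x' = -1.5 + 5.0000·(sin 2.7430 − sin 2.6180) = -2.0594
y' = 4 − 5.0000·(cos 2.7430 − cos 2.6180) = 4.2779

(-2.0594, 4.2779, 2.7430)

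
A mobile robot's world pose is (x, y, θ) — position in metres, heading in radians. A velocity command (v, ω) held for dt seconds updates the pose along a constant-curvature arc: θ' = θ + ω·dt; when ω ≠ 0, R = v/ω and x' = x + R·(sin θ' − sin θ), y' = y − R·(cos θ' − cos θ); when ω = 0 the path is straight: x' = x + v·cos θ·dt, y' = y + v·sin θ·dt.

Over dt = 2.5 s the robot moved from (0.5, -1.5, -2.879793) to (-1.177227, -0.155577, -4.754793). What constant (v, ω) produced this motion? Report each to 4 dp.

Δθ = -4.754793 − -2.879793 = -1.875000
ω = Δθ/dt = -1.875000/2.5 = -0.7500
R = Δx/(sin θ' − sin θ) = -1.3333
v = R·ω = -1.3333·-0.7500 = 1.0000

v = 1.0000, ω = -0.7500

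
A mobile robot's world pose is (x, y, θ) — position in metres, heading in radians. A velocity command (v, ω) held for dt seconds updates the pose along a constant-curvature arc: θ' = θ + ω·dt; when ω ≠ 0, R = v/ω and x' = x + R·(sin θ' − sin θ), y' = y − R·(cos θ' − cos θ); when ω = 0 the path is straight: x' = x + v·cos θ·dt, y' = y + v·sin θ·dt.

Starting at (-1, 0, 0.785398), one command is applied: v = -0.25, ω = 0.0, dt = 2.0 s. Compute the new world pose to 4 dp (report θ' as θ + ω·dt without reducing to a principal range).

(-1.3536, -0.3536, 0.7854)

θ' = 0.7854 + 0.0·2.0 = 0.7854
ω = 0 → straight: x' = -1 + -0.25·cos(0.7854)·2.0 = -1.3536
y' = 0 + -0.25·sin(0.7854)·2.0 = -0.3536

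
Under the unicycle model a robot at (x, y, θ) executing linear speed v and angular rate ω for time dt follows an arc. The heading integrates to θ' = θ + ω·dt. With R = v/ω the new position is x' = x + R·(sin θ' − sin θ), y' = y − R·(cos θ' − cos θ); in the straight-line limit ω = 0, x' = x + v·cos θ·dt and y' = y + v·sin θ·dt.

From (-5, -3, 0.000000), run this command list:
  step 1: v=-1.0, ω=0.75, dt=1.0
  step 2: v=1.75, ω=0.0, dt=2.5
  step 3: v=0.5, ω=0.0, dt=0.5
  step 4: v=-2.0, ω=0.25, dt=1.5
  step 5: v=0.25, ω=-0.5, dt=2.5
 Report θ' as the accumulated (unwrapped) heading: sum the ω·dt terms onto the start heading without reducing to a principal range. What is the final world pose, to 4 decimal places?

(-3.7764, -2.3288, -0.1250)

step 1: θ'=0.7500 (R=-1.3333) → pose (-5.9089, -3.3577, 0.7500)
step 2: θ'=0.7500 (straight) → pose (-2.7077, -0.3756, 0.7500)
step 3: θ'=0.7500 (straight) → pose (-2.5248, -0.2052, 0.7500)
step 4: θ'=1.1250 (R=-8.0000) → pose (-4.2898, -2.6093, 1.1250)
step 5: θ'=-0.1250 (R=-0.5000) → pose (-3.7764, -2.3288, -0.1250)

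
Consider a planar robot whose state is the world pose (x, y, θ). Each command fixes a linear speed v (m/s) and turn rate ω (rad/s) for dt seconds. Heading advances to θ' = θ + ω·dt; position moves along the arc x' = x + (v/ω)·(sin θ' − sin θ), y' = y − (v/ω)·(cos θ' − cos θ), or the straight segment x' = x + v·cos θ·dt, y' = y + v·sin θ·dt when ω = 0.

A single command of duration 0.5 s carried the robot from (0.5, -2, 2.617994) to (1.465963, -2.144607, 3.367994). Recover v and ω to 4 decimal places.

Δθ = 3.367994 − 2.617994 = 0.750000
ω = Δθ/dt = 0.750000/0.5 = 1.5000
R = Δx/(sin θ' − sin θ) = -1.3333
v = R·ω = -1.3333·1.5000 = -2.0000

v = -2.0000, ω = 1.5000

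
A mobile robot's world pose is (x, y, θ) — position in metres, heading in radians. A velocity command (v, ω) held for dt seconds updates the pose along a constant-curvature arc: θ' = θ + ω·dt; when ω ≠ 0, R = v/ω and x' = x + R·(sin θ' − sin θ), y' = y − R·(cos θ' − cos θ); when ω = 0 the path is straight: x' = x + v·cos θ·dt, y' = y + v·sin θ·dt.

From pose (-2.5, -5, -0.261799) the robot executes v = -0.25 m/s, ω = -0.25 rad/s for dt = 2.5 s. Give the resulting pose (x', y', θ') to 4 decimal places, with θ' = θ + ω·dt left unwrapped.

(-3.0162, -4.6660, -0.8868)

θ' = -0.2618 + -0.25·2.5 = -0.8868
R = v/ω = -0.25/-0.25 = 1.0000
x' = -2.5 + 1.0000·(sin -0.8868 − sin -0.2618) = -3.0162
y' = -5 − 1.0000·(cos -0.8868 − cos -0.2618) = -4.6660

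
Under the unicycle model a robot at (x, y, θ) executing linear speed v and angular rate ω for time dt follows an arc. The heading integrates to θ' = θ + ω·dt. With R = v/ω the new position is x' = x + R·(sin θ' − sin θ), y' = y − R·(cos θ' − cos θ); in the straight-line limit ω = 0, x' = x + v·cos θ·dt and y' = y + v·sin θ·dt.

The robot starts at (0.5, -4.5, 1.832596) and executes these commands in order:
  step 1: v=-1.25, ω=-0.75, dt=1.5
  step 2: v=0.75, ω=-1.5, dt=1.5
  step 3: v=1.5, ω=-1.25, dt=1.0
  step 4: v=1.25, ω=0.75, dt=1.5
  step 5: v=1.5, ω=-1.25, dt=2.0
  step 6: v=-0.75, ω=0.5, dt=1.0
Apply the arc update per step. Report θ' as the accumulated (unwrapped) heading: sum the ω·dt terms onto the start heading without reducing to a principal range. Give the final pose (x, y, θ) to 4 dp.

step 1: θ'=0.7076 (R=1.6667) → pose (-0.0265, -6.1979, 0.7076)
step 2: θ'=-1.5424 (R=-0.5000) → pose (0.7983, -6.5637, -1.5424)
step 3: θ'=-2.7924 (R=-1.2000) → pose (0.0093, -7.7253, -2.7924)
step 4: θ'=-1.6674 (R=1.6667) → pose (-1.0793, -9.1306, -1.6674)
step 5: θ'=-4.1674 (R=-1.2000) → pose (-3.2999, -9.6370, -4.1674)
step 6: θ'=-3.6674 (R=-1.5000) → pose (-2.7701, -10.1568, -3.6674)

(-2.7701, -10.1568, -3.6674)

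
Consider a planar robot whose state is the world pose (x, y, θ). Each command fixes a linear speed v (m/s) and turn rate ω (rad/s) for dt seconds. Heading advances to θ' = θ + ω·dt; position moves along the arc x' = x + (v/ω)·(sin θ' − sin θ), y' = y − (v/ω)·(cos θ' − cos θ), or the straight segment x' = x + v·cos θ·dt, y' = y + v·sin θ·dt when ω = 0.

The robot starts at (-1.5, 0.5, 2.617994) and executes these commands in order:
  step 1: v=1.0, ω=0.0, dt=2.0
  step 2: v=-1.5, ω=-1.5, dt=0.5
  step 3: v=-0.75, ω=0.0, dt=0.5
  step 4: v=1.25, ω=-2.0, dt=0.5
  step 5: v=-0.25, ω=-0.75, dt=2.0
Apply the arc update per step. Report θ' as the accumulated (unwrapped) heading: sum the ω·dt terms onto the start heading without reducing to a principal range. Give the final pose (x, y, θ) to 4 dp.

(-2.9966, 1.1018, -0.6320)

step 1: θ'=2.6180 (straight) → pose (-3.2321, 1.5000, 2.6180)
step 2: θ'=1.8680 (R=1.0000) → pose (-2.7759, 0.9268, 1.8680)
step 3: θ'=1.8680 (straight) → pose (-2.6661, 0.5683, 1.8680)
step 4: θ'=0.8680 (R=-0.6250) → pose (-2.5454, 1.1553, 0.8680)
step 5: θ'=-0.6320 (R=0.3333) → pose (-2.9966, 1.1018, -0.6320)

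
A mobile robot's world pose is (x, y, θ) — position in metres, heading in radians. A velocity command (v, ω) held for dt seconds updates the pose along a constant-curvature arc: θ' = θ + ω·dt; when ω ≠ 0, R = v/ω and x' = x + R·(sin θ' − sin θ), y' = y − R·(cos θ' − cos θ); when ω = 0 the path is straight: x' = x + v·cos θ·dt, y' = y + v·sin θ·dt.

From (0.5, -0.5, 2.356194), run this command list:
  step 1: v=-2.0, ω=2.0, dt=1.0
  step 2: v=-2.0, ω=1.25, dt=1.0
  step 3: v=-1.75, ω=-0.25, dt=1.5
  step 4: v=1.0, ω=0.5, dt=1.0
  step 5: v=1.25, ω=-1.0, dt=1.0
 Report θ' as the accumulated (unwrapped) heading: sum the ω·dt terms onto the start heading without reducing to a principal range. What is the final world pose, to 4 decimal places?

step 1: θ'=4.3562 (R=-1.0000) → pose (2.1443, -0.1416, 4.3562)
step 2: θ'=5.6062 (R=-1.6000) → pose (1.6471, 1.6635, 5.6062)
step 3: θ'=5.2312 (R=7.0000) → pose (-0.0466, 3.6488, 5.2312)
step 4: θ'=5.7312 (R=2.0000) → pose (0.6414, 2.9375, 5.7312)
step 5: θ'=4.7312 (R=-1.2500) → pose (1.2357, 1.8967, 4.7312)

(1.2357, 1.8967, 4.7312)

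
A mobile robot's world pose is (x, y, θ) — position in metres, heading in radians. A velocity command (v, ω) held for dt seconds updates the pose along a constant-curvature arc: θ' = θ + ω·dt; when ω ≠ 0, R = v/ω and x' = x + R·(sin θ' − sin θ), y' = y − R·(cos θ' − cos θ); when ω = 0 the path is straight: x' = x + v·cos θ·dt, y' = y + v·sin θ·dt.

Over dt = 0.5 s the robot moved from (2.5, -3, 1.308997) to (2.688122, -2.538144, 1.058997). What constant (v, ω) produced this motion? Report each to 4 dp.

v = 1.0000, ω = -0.5000

Δθ = 1.058997 − 1.308997 = -0.250000
ω = Δθ/dt = -0.250000/0.5 = -0.5000
R = −Δy/(cos θ' − cos θ) = -2.0000
v = R·ω = -2.0000·-0.5000 = 1.0000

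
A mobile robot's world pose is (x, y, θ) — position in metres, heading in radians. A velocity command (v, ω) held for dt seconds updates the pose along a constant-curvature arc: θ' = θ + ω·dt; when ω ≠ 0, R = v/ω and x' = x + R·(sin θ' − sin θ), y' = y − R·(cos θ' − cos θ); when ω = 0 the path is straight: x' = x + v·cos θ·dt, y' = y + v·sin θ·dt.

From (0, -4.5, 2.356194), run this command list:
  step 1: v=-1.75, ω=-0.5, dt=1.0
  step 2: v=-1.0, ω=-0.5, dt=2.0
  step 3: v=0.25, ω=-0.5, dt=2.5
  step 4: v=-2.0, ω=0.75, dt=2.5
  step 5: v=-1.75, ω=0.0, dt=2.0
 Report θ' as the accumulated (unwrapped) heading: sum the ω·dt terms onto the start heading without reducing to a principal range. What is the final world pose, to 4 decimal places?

(-2.9477, -13.4390, 1.4812)

step 1: θ'=1.8562 (R=3.5000) → pose (0.8835, -5.9895, 1.8562)
step 2: θ'=0.8562 (R=2.0000) → pose (0.4752, -7.8632, 0.8562)
step 3: θ'=-0.3938 (R=-0.5000) → pose (1.0447, -7.7291, -0.3938)
step 4: θ'=1.4812 (R=-2.6667) → pose (-2.6345, -9.9531, 1.4812)
step 5: θ'=1.4812 (straight) → pose (-2.9477, -13.4390, 1.4812)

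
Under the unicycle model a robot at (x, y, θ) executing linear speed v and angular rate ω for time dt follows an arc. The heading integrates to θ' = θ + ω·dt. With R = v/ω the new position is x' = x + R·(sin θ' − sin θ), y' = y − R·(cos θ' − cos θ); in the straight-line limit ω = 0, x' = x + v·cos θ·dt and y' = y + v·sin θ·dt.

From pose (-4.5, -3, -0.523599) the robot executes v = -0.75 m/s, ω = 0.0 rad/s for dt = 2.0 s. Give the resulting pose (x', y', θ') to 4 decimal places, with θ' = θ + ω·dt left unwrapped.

(-5.7990, -2.2500, -0.5236)

θ' = -0.5236 + 0.0·2.0 = -0.5236
ω = 0 → straight: x' = -4.5 + -0.75·cos(-0.5236)·2.0 = -5.7990
y' = -3 + -0.75·sin(-0.5236)·2.0 = -2.2500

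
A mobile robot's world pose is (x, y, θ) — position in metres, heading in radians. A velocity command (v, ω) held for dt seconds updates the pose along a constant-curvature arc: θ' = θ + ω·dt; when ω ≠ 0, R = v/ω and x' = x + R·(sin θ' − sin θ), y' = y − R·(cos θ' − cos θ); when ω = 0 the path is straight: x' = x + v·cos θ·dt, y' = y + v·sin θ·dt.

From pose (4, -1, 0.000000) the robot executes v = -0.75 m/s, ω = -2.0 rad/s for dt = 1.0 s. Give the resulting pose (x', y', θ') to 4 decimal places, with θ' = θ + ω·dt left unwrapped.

(3.6590, -0.4689, -2.0000)

θ' = 0.0000 + -2.0·1.0 = -2.0000
R = v/ω = -0.75/-2.0 = 0.3750
x' = 4 + 0.3750·(sin -2.0000 − sin 0.0000) = 3.6590
y' = -1 − 0.3750·(cos -2.0000 − cos 0.0000) = -0.4689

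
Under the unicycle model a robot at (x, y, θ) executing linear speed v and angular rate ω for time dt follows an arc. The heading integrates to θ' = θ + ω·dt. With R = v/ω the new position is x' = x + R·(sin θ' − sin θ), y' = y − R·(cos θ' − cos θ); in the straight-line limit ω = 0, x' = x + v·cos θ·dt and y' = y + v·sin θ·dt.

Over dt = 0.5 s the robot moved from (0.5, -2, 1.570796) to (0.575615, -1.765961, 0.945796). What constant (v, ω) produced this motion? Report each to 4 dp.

v = 0.5000, ω = -1.2500

Δθ = 0.945796 − 1.570796 = -0.625000
ω = Δθ/dt = -0.625000/0.5 = -1.2500
R = −Δy/(cos θ' − cos θ) = -0.4000
v = R·ω = -0.4000·-1.2500 = 0.5000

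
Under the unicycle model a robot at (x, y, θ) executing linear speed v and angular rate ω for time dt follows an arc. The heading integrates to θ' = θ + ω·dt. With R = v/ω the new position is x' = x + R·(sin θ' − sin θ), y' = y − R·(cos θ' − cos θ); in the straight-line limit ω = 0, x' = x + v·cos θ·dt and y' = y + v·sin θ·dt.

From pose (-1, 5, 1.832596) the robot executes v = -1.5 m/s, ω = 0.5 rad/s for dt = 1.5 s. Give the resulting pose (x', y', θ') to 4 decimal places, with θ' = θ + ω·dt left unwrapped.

θ' = 1.8326 + 0.5·1.5 = 2.5826
R = v/ω = -1.5/0.5 = -3.0000
x' = -1 + -3.0000·(sin 2.5826 − sin 1.8326) = 0.3068
y' = 5 − -3.0000·(cos 2.5826 − cos 1.8326) = 3.2331

(0.3068, 3.2331, 2.5826)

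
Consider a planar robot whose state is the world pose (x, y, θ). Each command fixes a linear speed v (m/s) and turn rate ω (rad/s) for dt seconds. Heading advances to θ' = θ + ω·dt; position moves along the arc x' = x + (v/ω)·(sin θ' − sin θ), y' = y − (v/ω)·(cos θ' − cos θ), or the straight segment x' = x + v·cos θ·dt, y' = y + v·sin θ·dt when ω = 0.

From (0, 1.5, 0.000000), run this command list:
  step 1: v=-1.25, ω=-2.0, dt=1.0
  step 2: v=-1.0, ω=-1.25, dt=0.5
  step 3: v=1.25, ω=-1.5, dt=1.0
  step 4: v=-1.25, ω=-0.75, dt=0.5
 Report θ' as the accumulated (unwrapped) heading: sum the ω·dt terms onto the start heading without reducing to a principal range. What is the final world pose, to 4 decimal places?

(-1.0994, 2.4382, -4.5000)

step 1: θ'=-2.0000 (R=0.6250) → pose (-0.5683, 2.3851, -2.0000)
step 2: θ'=-2.6250 (R=0.8000) → pose (-0.2360, 2.7478, -2.6250)
step 3: θ'=-4.1250 (R=-0.8333) → pose (-1.3413, 3.0105, -4.1250)
step 4: θ'=-4.5000 (R=1.6667) → pose (-1.0994, 2.4382, -4.5000)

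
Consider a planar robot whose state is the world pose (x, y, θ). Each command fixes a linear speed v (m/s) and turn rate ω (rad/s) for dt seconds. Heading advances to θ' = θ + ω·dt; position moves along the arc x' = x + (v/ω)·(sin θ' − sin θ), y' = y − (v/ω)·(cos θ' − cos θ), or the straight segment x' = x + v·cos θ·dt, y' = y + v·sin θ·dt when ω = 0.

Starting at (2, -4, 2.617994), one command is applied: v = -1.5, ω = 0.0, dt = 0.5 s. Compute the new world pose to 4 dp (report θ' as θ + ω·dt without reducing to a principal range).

(2.6495, -4.3750, 2.6180)

θ' = 2.6180 + 0.0·0.5 = 2.6180
ω = 0 → straight: x' = 2 + -1.5·cos(2.6180)·0.5 = 2.6495
y' = -4 + -1.5·sin(2.6180)·0.5 = -4.3750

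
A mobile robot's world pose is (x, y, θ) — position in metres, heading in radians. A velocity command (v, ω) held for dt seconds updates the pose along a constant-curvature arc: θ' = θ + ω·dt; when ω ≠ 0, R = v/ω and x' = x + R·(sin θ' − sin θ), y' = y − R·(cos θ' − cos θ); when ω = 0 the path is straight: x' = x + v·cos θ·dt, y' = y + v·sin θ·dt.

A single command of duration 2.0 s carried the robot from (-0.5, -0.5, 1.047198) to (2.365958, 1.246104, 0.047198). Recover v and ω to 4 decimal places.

v = 1.7500, ω = -0.5000

Δθ = 0.047198 − 1.047198 = -1.000000
ω = Δθ/dt = -1.000000/2.0 = -0.5000
R = Δx/(sin θ' − sin θ) = -3.5000
v = R·ω = -3.5000·-0.5000 = 1.7500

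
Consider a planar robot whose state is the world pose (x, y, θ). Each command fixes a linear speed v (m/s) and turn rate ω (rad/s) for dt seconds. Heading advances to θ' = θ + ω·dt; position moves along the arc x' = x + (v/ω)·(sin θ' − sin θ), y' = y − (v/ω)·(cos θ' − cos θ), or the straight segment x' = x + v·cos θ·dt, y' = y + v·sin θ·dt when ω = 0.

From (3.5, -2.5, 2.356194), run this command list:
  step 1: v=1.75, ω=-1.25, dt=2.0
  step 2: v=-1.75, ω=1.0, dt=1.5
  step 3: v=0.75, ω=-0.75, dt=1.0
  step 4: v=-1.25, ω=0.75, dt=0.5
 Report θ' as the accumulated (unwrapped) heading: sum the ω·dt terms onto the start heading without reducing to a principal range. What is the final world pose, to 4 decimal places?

step 1: θ'=-0.1438 (R=-1.4000) → pose (4.6906, -0.1245, -0.1438)
step 2: θ'=1.3562 (R=-1.7500) → pose (2.7299, -1.4838, 1.3562)
step 3: θ'=0.6062 (R=-1.0000) → pose (3.1373, -0.8749, 0.6062)
step 4: θ'=0.9812 (R=-1.6667) → pose (2.7016, -1.3179, 0.9812)

(2.7016, -1.3179, 0.9812)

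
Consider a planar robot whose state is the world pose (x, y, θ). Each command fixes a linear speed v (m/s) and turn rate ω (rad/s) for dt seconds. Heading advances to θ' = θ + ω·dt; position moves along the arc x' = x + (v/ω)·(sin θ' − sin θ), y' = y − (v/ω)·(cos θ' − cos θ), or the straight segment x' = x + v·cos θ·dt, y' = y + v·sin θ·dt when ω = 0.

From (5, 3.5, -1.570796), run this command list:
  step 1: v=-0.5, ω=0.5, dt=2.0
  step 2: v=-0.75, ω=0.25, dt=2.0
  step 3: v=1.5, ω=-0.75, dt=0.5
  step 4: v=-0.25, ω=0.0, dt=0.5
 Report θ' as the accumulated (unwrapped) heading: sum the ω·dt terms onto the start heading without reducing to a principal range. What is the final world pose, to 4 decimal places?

step 1: θ'=-0.5708 (R=-1.0000) → pose (4.5403, 4.3415, -0.5708)
step 2: θ'=-0.0708 (R=-3.0000) → pose (3.1316, 4.8095, -0.0708)
step 3: θ'=-0.4458 (R=-2.0000) → pose (3.8525, 4.6191, -0.4458)
step 4: θ'=-0.4458 (straight) → pose (3.7397, 4.6730, -0.4458)

(3.7397, 4.6730, -0.4458)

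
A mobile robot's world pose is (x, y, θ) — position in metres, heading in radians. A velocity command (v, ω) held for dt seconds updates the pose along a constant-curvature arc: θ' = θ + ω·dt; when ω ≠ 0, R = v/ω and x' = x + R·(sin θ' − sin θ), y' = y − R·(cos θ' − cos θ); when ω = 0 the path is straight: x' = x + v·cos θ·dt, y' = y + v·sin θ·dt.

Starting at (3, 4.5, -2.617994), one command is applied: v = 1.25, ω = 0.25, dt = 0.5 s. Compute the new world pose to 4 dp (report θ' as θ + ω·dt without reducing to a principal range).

θ' = -2.6180 + 0.25·0.5 = -2.4930
R = v/ω = 1.25/0.25 = 5.0000
x' = 3 + 5.0000·(sin -2.4930 − sin -2.6180) = 2.4796
y' = 4.5 − 5.0000·(cos -2.4930 − cos -2.6180) = 4.1545

(2.4796, 4.1545, -2.4930)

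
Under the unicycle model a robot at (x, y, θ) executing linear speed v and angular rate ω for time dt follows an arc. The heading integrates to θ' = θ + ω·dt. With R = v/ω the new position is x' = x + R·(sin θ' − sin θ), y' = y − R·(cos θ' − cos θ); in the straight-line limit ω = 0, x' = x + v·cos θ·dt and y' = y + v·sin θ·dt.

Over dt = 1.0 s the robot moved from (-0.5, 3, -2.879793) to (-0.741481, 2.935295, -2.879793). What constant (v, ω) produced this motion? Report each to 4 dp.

v = 0.2500, ω = 0.0000

Δθ = -2.879793 − -2.879793 = 0.000000
ω = Δθ/dt = 0.000000/1.0 = 0.0000
ω = 0 → v = (Δx·cos θ + Δy·sin θ)/dt = 0.2500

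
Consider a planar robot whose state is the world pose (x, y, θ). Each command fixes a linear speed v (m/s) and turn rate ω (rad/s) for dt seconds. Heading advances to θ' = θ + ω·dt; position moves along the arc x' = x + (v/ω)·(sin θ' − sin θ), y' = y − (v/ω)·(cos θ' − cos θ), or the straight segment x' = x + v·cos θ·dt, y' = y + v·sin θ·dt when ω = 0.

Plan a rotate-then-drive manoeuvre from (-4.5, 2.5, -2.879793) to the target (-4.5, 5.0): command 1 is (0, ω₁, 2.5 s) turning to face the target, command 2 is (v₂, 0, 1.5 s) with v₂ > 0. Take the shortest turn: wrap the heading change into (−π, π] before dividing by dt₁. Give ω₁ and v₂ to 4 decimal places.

heading to target = atan2(5−2.5, -4.5−-4.5) = 1.5708
Δθ = wrap(1.5708 − -2.8798) = -1.8326; ω₁ = Δθ/dt₁ = -0.7330
distance = √((-4.5−-4.5)² + (5−2.5)²) = 2.5000; v₂ = distance/dt₂ = 1.6667

ω₁ = -0.7330, v₂ = 1.6667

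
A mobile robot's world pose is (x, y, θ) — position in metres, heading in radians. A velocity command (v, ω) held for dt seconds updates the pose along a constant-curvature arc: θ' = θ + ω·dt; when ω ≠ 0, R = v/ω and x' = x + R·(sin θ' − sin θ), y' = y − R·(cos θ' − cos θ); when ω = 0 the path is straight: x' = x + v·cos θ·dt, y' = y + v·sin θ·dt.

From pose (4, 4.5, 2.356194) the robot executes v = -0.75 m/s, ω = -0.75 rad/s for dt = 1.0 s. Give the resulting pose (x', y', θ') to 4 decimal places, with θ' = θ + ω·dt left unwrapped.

(4.2923, 3.8283, 1.6062)

θ' = 2.3562 + -0.75·1.0 = 1.6062
R = v/ω = -0.75/-0.75 = 1.0000
x' = 4 + 1.0000·(sin 1.6062 − sin 2.3562) = 4.2923
y' = 4.5 − 1.0000·(cos 1.6062 − cos 2.3562) = 3.8283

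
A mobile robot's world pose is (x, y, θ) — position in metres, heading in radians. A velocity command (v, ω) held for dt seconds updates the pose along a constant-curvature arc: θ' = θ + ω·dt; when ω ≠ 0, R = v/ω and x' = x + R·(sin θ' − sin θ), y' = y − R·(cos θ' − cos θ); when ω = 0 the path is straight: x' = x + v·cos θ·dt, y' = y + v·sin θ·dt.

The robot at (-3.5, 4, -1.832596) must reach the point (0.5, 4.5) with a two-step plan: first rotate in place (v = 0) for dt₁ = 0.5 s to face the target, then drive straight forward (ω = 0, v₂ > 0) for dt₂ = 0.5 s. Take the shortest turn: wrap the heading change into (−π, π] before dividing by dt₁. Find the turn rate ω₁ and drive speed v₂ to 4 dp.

heading to target = atan2(4.5−4, 0.5−-3.5) = 0.1244
Δθ = wrap(0.1244 − -1.8326) = 1.9570; ω₁ = Δθ/dt₁ = 3.9139
distance = √((0.5−-3.5)² + (4.5−4)²) = 4.0311; v₂ = distance/dt₂ = 8.0623

ω₁ = 3.9139, v₂ = 8.0623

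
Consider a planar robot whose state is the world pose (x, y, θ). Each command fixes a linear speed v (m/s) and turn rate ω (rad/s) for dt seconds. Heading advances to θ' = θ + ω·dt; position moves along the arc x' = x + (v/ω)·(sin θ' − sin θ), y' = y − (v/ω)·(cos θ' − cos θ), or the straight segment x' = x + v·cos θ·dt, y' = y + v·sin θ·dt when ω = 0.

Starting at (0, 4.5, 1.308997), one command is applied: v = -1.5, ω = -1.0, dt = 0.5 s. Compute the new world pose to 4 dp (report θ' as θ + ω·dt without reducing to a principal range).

θ' = 1.3090 + -1.0·0.5 = 0.8090
R = v/ω = -1.5/-1.0 = 1.5000
x' = 0 + 1.5000·(sin 0.8090 − sin 1.3090) = -0.3635
y' = 4.5 − 1.5000·(cos 0.8090 − cos 1.3090) = 3.8529

(-0.3635, 3.8529, 0.8090)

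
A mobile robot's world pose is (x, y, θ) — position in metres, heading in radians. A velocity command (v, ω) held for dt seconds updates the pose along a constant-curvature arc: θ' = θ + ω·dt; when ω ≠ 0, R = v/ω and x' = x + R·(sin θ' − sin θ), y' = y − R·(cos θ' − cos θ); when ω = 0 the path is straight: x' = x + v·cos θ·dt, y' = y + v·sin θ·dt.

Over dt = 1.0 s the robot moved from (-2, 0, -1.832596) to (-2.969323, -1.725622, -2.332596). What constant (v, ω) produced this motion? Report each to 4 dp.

Δθ = -2.332596 − -1.832596 = -0.500000
ω = Δθ/dt = -0.500000/1.0 = -0.5000
R = −Δy/(cos θ' − cos θ) = -4.0000
v = R·ω = -4.0000·-0.5000 = 2.0000

v = 2.0000, ω = -0.5000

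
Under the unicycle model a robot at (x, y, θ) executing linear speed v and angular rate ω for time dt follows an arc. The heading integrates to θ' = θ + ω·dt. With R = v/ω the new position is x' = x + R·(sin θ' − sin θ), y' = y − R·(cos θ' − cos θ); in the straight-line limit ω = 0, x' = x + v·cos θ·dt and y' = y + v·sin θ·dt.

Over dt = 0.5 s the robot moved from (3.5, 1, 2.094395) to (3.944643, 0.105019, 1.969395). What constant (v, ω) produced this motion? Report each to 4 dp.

Δθ = 1.969395 − 2.094395 = -0.125000
ω = Δθ/dt = -0.125000/0.5 = -0.2500
R = −Δy/(cos θ' − cos θ) = 8.0000
v = R·ω = 8.0000·-0.2500 = -2.0000

v = -2.0000, ω = -0.2500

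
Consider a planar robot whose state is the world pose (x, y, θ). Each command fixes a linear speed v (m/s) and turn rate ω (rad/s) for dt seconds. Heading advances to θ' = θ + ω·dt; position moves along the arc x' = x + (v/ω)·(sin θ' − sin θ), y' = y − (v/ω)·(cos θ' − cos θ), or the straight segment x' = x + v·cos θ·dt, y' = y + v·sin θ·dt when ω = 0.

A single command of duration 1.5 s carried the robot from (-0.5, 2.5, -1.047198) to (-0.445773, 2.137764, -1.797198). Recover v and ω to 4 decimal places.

Δθ = -1.797198 − -1.047198 = -0.750000
ω = Δθ/dt = -0.750000/1.5 = -0.5000
R = −Δy/(cos θ' − cos θ) = -0.5000
v = R·ω = -0.5000·-0.5000 = 0.2500

v = 0.2500, ω = -0.5000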